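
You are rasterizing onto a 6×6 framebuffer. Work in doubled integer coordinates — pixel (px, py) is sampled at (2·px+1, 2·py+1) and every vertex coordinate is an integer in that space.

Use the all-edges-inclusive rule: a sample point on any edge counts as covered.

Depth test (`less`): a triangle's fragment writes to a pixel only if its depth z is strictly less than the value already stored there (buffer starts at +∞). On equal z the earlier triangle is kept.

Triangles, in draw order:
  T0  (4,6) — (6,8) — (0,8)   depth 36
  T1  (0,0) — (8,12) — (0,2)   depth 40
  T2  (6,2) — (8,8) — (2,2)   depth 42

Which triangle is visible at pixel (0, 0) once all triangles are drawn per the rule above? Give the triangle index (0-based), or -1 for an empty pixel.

T0:
  2·area = 12
  edge (4, 6)→(6, 8): d=(2,2) inclusive
  edge (6, 8)→(0, 8): d=(-6,0) inclusive
  edge (0, 8)→(4, 6): d=(4,-2) inclusive
    (0,1)@(1, 3): e=[0,30,-18] → ·  [on edge]
    (1,2)@(3, 5): e=[0,18,-6] → ·  [on edge]
    (1,3)@(3, 7): e=[4,6,2] → #
    (2,3)@(5, 7): e=[0,6,6] → #  [on edge]
    (3,3)@(7, 7): e=[-4,6,10] → ·
    (1,4)@(3, 9): e=[8,-6,10] → ·
    (2,4)@(5, 9): e=[4,-6,14] → ·
    (3,4)@(7, 9): e=[0,-6,18] → ·  [on edge]
    (4,5)@(9, 11): e=[0,-18,30] → ·  [on edge]
  covered (2 px):
    · · · · · ·
    · · · · · ·
    · · · · · ·
    · # # · · ·
    · · · · · ·
    · · · · · ·
T1:
  2·area = 16
  edge (0, 0)→(8, 12): d=(8,12) inclusive
  edge (8, 12)→(0, 2): d=(-8,-10) inclusive
  edge (0, 2)→(0, 0): d=(0,-2) inclusive
    (0,1)@(1, 3): e=[12,2,2] → #
    (1,1)@(3, 3): e=[-12,22,6] → ·
    (0,2)@(1, 5): e=[28,-14,2] → ·
    (1,2)@(3, 5): e=[4,6,6] → #
    (2,2)@(5, 5): e=[-20,26,10] → ·
    (1,3)@(3, 7): e=[20,-10,6] → ·
  covered (2 px):
    · · · · · ·
    # · · · · ·
    · # · · · ·
    · · · · · ·
    · · · · · ·
    · · · · · ·
T2:
  2·area = 24
  edge (6, 2)→(8, 8): d=(2,6) inclusive
  edge (8, 8)→(2, 2): d=(-6,-6) inclusive
  edge (2, 2)→(6, 2): d=(4,0) inclusive
    (0,0)@(1, 1): e=[28,0,-4] → ·  [on edge]
    (1,1)@(3, 3): e=[20,0,4] → #  [on edge]
    (2,1)@(5, 3): e=[8,12,4] → #
    (3,1)@(7, 3): e=[-4,24,4] → ·
    (1,2)@(3, 5): e=[24,-12,12] → ·
    (2,2)@(5, 5): e=[12,0,12] → #  [on edge]
    (3,2)@(7, 5): e=[0,12,12] → #  [on edge]
    (4,2)@(9, 5): e=[-12,24,12] → ·
    (2,3)@(5, 7): e=[16,-12,20] → ·
    (3,3)@(7, 7): e=[4,0,20] → #  [on edge]
    (4,3)@(9, 7): e=[-8,12,20] → ·
    (3,4)@(7, 9): e=[8,-12,28] → ·
    (4,4)@(9, 9): e=[-4,0,28] → ·  [on edge]
    (4,5)@(9, 11): e=[0,-12,36] → ·  [on edge]
    (5,5)@(11, 11): e=[-12,0,36] → ·  [on edge]
  covered (5 px):
    · · · · · ·
    · # # · · ·
    · · # # · ·
    · · · # · ·
    · · · · · ·
    · · · · · ·

Z-buffer (winner per pixel, '.' = empty):
  . . . . . .
  1 2 2 . . .
  . 1 2 2 . .
  . 0 0 2 . .
  . . . . . .
  . . . . . .

Final: -1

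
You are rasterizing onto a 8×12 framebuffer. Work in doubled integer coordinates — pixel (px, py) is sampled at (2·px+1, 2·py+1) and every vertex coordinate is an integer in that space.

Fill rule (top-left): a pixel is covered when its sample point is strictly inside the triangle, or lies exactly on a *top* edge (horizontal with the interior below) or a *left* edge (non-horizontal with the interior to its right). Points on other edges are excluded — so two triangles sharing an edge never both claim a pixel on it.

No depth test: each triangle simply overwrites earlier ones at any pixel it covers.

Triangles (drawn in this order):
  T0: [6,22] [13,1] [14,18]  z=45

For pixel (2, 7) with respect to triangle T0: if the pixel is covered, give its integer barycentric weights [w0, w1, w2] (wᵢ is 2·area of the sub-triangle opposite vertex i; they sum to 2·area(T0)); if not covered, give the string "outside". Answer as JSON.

T0:
  2·area = 140
  edge (6, 22)→(13, 1): d=(7,-21) top-left  bias=+0
  edge (13, 1)→(14, 18): d=(1,17) right/bottom  bias=-1
  edge (14, 18)→(6, 22): d=(-8,4) right/bottom  bias=-1
    (6,0)@(13, 1): e=[0,0,140] → ·  [on edge]
    (6,1)@(13, 3): e=[14,2,124] → #
    (7,1)@(15, 3): e=[56,-32,116] → ·
    (6,2)@(13, 5): e=[28,4,108] → #
    (7,2)@(15, 5): e=[70,-30,100] → ·
    (5,3)@(11, 7): e=[0,40,100] → #  [on edge]
    (7,3)@(15, 7): e=[84,-28,84] → ·
    (5,4)@(11, 9): e=[14,42,84] → #
    (7,4)@(15, 9): e=[98,-26,68] → ·
    (5,5)@(11, 11): e=[28,44,68] → #
    (7,5)@(15, 11): e=[112,-24,52] → ·
    (4,6)@(9, 13): e=[0,80,60] → #  [on edge]
    (3,9)@(7, 19): e=[0,120,20] → #  [on edge]
  covered (21 px):
    · · · · · · · ·
    · · · · · · # ·
    · · · · · · # ·
    · · · · · # # ·
    · · · · · # # ·
    · · · · · # # ·
    · · · · # # # ·
    · · · · # # # ·
    · · · · # # # ·
    · · · # # # · ·
    · · · # · · · ·
    · · · · · · · ·

Result: "outside"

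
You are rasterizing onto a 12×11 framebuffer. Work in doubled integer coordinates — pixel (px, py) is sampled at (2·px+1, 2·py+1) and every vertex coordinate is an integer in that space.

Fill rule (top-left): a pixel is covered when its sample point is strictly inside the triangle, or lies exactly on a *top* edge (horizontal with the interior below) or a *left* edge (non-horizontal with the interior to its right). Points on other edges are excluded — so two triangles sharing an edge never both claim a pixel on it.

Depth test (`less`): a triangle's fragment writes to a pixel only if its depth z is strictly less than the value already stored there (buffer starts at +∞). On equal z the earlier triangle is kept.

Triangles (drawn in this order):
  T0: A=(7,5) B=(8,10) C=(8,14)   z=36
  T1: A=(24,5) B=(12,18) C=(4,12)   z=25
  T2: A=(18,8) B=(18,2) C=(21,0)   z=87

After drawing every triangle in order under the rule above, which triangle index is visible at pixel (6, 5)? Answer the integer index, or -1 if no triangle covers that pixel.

T0:
  2·area = 4
  edge (7, 5)→(8, 10): d=(1,5) right/bottom  bias=-1
  edge (8, 10)→(8, 14): d=(0,4) right/bottom  bias=-1
  edge (8, 14)→(7, 5): d=(-1,-9) top-left  bias=+0
    (3,2)@(7, 5): e=[0,4,0] → ·  [on edge]
    (4,7)@(9, 15): e=[0,-4,8] → ·  [on edge]
  covered (0 px):
    · · · · · · · · · · · ·
    · · · · · · · · · · · ·
    · · · · · · · · · · · ·
    · · · · · · · · · · · ·
    · · · · · · · · · · · ·
    · · · · · · · · · · · ·
    · · · · · · · · · · · ·
    · · · · · · · · · · · ·
    · · · · · · · · · · · ·
    · · · · · · · · · · · ·
    · · · · · · · · · · · ·
T1:
  2·area = 176
  edge (24, 5)→(12, 18): d=(-12,13) right/bottom  bias=-1
  edge (12, 18)→(4, 12): d=(-8,-6) top-left  bias=+0
  edge (4, 12)→(24, 5): d=(20,-7) top-left  bias=+0
    (9,3)@(19, 7): e=[41,130,5] → █
    (10,3)@(21, 7): e=[15,142,19] → █
    (11,3)@(23, 7): e=[-11,154,33] → ·
    (6,4)@(13, 9): e=[95,78,3] → █
    (7,4)@(15, 9): e=[69,90,17] → █
    (8,4)@(17, 9): e=[43,102,31] → █
    (10,4)@(21, 9): e=[-9,126,59] → ·
    (3,5)@(7, 11): e=[149,26,1] → █
    (4,5)@(9, 11): e=[123,38,15] → █
    (5,5)@(11, 11): e=[97,50,29] → █
    (9,5)@(19, 11): e=[-7,98,85] → ·
    (3,6)@(7, 13): e=[125,10,41] → █
  covered (21 px):
    · · · · · · · · · · · ·
    · · · · · · · · · · · ·
    · · · · · · · · · · · ·
    · · · · · · · · · █ █ ·
    · · · · · · █ █ █ █ · ·
    · · · █ █ █ █ █ █ · · ·
    · · · █ █ █ █ █ · · · ·
    · · · · █ █ █ · · · · ·
    · · · · · █ · · · · · ·
    · · · · · · · · · · · ·
    · · · · · · · · · · · ·
T2:
  2·area = 18
  edge (18, 8)→(18, 2): d=(0,-6) top-left  bias=+0
  edge (18, 2)→(21, 0): d=(3,-2) top-left  bias=+0
  edge (21, 0)→(18, 8): d=(-3,8) right/bottom  bias=-1
    (9,1)@(19, 3): e=[6,5,7] → █
    (10,1)@(21, 3): e=[18,9,-9] → ·
    (9,2)@(19, 5): e=[6,11,1] → █
    (10,2)@(21, 5): e=[18,15,-15] → ·
    (9,3)@(19, 7): e=[6,17,-5] → ·
  covered (2 px):
    · · · · · · · · · · · ·
    · · · · · · · · · █ · ·
    · · · · · · · · · █ · ·
    · · · · · · · · · · · ·
    · · · · · · · · · · · ·
    · · · · · · · · · · · ·
    · · · · · · · · · · · ·
    · · · · · · · · · · · ·
    · · · · · · · · · · · ·
    · · · · · · · · · · · ·
    · · · · · · · · · · · ·

Z-buffer (winner per pixel, '.' = empty):
  . . . . . . . . . . . .
  . . . . . . . . . 2 . .
  . . . . . . . . . 2 . .
  . . . . . . . . . 1 1 .
  . . . . . . 1 1 1 1 . .
  . . . 1 1 1 1 1 1 . . .
  . . . 1 1 1 1 1 . . . .
  . . . . 1 1 1 . . . . .
  . . . . . 1 . . . . . .
  . . . . . . . . . . . .
  . . . . . . . . . . . .

Answer: 1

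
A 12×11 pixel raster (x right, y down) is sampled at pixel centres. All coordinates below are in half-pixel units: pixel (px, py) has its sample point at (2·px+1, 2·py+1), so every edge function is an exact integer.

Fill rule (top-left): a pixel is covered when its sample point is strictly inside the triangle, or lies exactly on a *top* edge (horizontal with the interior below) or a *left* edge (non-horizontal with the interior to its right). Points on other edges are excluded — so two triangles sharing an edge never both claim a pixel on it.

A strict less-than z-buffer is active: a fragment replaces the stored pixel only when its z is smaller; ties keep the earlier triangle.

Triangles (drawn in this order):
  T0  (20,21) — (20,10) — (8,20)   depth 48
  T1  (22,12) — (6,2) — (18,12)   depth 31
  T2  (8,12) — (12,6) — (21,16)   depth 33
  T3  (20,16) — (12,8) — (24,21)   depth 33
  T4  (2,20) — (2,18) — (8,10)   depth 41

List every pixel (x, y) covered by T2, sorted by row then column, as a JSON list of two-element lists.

T0:
  2·area = 132  (B↔C swapped to make it positive)
  edge (20, 21)→(8, 20): d=(-12,-1) top-left  bias=+0
  edge (8, 20)→(20, 10): d=(12,-10) top-left  bias=+0
  edge (20, 10)→(20, 21): d=(0,11) right/bottom  bias=-1
    (9,5)@(19, 11): e=[119,2,11] → █
    (10,5)@(21, 11): e=[121,22,-11] → ·
    (8,6)@(17, 13): e=[93,6,33] → █
    (10,6)@(21, 13): e=[97,46,-11] → ·
    (7,7)@(15, 15): e=[67,10,55] → █
    (10,7)@(21, 15): e=[73,70,-11] → ·
    (6,8)@(13, 17): e=[41,14,77] → █
    (10,8)@(21, 17): e=[49,94,-11] → ·
    (5,9)@(11, 19): e=[15,18,99] → █
    (10,9)@(21, 19): e=[25,118,-11] → ·
    (5,10)@(11, 21): e=[-9,42,99] → ·
    (6,10)@(13, 21): e=[-7,62,77] → ·
  covered (15 px):
    · · · · · · · · · · · ·
    · · · · · · · · · · · ·
    · · · · · · · · · · · ·
    · · · · · · · · · · · ·
    · · · · · · · · · · · ·
    · · · · · · · · · █ · ·
    · · · · · · · · █ █ · ·
    · · · · · · · █ █ █ · ·
    · · · · · · █ █ █ █ · ·
    · · · · · █ █ █ █ █ · ·
    · · · · · · · · · · · ·
T1:
  2·area = 40  (B↔C swapped to make it positive)
  edge (22, 12)→(18, 12): d=(-4,0) right/bottom  bias=-1
  edge (18, 12)→(6, 2): d=(-12,-10) top-left  bias=+0
  edge (6, 2)→(22, 12): d=(16,10) right/bottom  bias=-1
    (6,3)@(13, 7): e=[20,10,10] → █
    (7,3)@(15, 7): e=[20,30,-10] → ·
    (6,4)@(13, 9): e=[12,-14,42] → ·
    (7,4)@(15, 9): e=[12,6,22] → █
    (8,4)@(17, 9): e=[12,26,2] → █
    (9,4)@(19, 9): e=[12,46,-18] → ·
    (7,5)@(15, 11): e=[4,-18,54] → ·
    (8,5)@(17, 11): e=[4,2,34] → █
    (9,5)@(19, 11): e=[4,22,14] → █
    (10,5)@(21, 11): e=[4,42,-6] → ·
    (8,6)@(17, 13): e=[-4,-22,66] → ·
    (9,6)@(19, 13): e=[-4,-2,46] → ·
  covered (5 px):
    · · · · · · · · · · · ·
    · · · · · · · · · · · ·
    · · · · · · · · · · · ·
    · · · · · · █ · · · · ·
    · · · · · · · █ █ · · ·
    · · · · · · · · █ █ · ·
    · · · · · · · · · · · ·
    · · · · · · · · · · · ·
    · · · · · · · · · · · ·
    · · · · · · · · · · · ·
    · · · · · · · · · · · ·
T2:
  2·area = 94
  edge (8, 12)→(12, 6): d=(4,-6) top-left  bias=+0
  edge (12, 6)→(21, 16): d=(9,10) right/bottom  bias=-1
  edge (21, 16)→(8, 12): d=(-13,-4) top-left  bias=+0
    (5,4)@(11, 9): e=[6,37,51] → █
    (6,4)@(13, 9): e=[18,17,59] → █
    (7,4)@(15, 9): e=[30,-3,67] → ·
    (4,5)@(9, 11): e=[2,75,17] → █
    (7,5)@(15, 11): e=[38,15,41] → █
    (8,5)@(17, 11): e=[50,-5,49] → ·
    (4,6)@(9, 13): e=[10,93,-9] → ·
    (5,6)@(11, 13): e=[22,73,-1] → ·
    (6,6)@(13, 13): e=[34,53,7] → █
    (8,6)@(17, 13): e=[58,13,23] → █
    (9,6)@(19, 13): e=[70,-7,31] → ·
    (6,7)@(13, 15): e=[42,71,-19] → ·
  covered (10 px):
    · · · · · · · · · · · ·
    · · · · · · · · · · · ·
    · · · · · · · · · · · ·
    · · · · · · · · · · · ·
    · · · · · █ █ · · · · ·
    · · · · █ █ █ █ · · · ·
    · · · · · · █ █ █ · · ·
    · · · · · · · · · █ · ·
    · · · · · · · · · · · ·
    · · · · · · · · · · · ·
    · · · · · · · · · · · ·
T3:
  2·area = 8  (B↔C swapped to make it positive)
  edge (20, 16)→(24, 21): d=(4,5) right/bottom  bias=-1
  edge (24, 21)→(12, 8): d=(-12,-13) top-left  bias=+0
  edge (12, 8)→(20, 16): d=(8,8) right/bottom  bias=-1
    (2,0)@(5, 1): e=[15,-7,0] → ·  [on edge]
    (3,1)@(7, 3): e=[13,-5,0] → ·  [on edge]
    (4,2)@(9, 5): e=[11,-3,0] → ·  [on edge]
    (5,3)@(11, 7): e=[9,-1,0] → ·  [on edge]
    (6,4)@(13, 9): e=[7,1,0] → ·  [on edge]
    (7,5)@(15, 11): e=[5,3,0] → ·  [on edge]
    (8,6)@(17, 13): e=[3,5,0] → ·  [on edge]
    (9,7)@(19, 15): e=[1,7,0] → ·  [on edge]
    (10,8)@(21, 17): e=[-1,9,0] → ·  [on edge]
    (11,9)@(23, 19): e=[-3,11,0] → ·  [on edge]
  covered (0 px):
    · · · · · · · · · · · ·
    · · · · · · · · · · · ·
    · · · · · · · · · · · ·
    · · · · · · · · · · · ·
    · · · · · · · · · · · ·
    · · · · · · · · · · · ·
    · · · · · · · · · · · ·
    · · · · · · · · · · · ·
    · · · · · · · · · · · ·
    · · · · · · · · · · · ·
    · · · · · · · · · · · ·
T4:
  2·area = 12
  edge (2, 20)→(2, 18): d=(0,-2) top-left  bias=+0
  edge (2, 18)→(8, 10): d=(6,-8) top-left  bias=+0
  edge (8, 10)→(2, 20): d=(-6,10) right/bottom  bias=-1
    (5,2)@(11, 5): e=[18,-6,0] → ·  [on edge]
    (2,7)@(5, 15): e=[6,6,0] → ·  [on edge]
    (1,8)@(3, 17): e=[2,2,8] → █
    (2,8)@(5, 17): e=[6,18,-12] → ·
    (1,9)@(3, 19): e=[2,14,-4] → ·
  covered (1 px):
    · · · · · · · · · · · ·
    · · · · · · · · · · · ·
    · · · · · · · · · · · ·
    · · · · · · · · · · · ·
    · · · · · · · · · · · ·
    · · · · · · · · · · · ·
    · · · · · · · · · · · ·
    · · · · · · · · · · · ·
    · █ · · · · · · · · · ·
    · · · · · · · · · · · ·
    · · · · · · · · · · · ·

Result: [[5,4],[6,4],[4,5],[5,5],[6,5],[7,5],[6,6],[7,6],[8,6],[9,7]]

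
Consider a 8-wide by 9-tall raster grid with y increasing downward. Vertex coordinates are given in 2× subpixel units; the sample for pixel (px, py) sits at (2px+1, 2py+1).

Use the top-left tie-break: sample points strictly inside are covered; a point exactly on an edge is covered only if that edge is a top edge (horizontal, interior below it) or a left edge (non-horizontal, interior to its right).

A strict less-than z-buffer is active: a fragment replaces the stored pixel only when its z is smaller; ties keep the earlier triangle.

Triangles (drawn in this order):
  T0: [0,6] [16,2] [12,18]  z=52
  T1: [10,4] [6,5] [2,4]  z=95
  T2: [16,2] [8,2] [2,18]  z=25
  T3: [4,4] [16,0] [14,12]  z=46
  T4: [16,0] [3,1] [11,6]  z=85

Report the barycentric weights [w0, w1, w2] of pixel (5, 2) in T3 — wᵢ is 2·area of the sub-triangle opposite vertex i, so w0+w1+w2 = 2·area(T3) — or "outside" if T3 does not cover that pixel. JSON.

T0:
  2·area = 240
  edge (0, 6)→(16, 2): d=(16,-4) top-left  bias=+0
  edge (16, 2)→(12, 18): d=(-4,16) right/bottom  bias=-1
  edge (12, 18)→(0, 6): d=(-12,-12) top-left  bias=+0
    (6,1)@(13, 3): e=[4,44,192] → █
    (7,1)@(15, 3): e=[12,12,216] → █
    (2,2)@(5, 5): e=[4,164,72] → █
    (3,2)@(7, 5): e=[12,132,96] → █
    (4,2)@(9, 5): e=[20,100,120] → █
    (5,2)@(11, 5): e=[28,68,144] → █
    (0,3)@(1, 7): e=[20,220,0] → █  [on edge]
    (1,3)@(3, 7): e=[28,188,24] → █
    (7,3)@(15, 7): e=[76,-4,168] → ·
    (0,4)@(1, 9): e=[52,212,-24] → ·
    (1,4)@(3, 9): e=[60,180,0] → █  [on edge]
    (7,4)@(15, 9): e=[108,-12,144] → ·
    (2,5)@(5, 11): e=[100,140,0] → █  [on edge]
    (3,6)@(7, 13): e=[140,100,0] → █  [on edge]
    (4,7)@(9, 15): e=[180,60,0] → █  [on edge]
    (5,8)@(11, 17): e=[220,20,0] → █  [on edge]
  covered (33 px):
    · · · · · · · ·
    · · · · · · █ █
    · · █ █ █ █ █ █
    █ █ █ █ █ █ █ ·
    · █ █ █ █ █ █ ·
    · · █ █ █ █ █ ·
    · · · █ █ █ █ ·
    · · · · █ █ · ·
    · · · · · █ · ·
T1:
  2·area = 8
  edge (10, 4)→(6, 5): d=(-4,1) right/bottom  bias=-1
  edge (6, 5)→(2, 4): d=(-4,-1) top-left  bias=+0
  edge (2, 4)→(10, 4): d=(8,0) top-left  bias=+0
  covered (0 px):
    · · · · · · · ·
    · · · · · · · ·
    · · · · · · · ·
    · · · · · · · ·
    · · · · · · · ·
    · · · · · · · ·
    · · · · · · · ·
    · · · · · · · ·
    · · · · · · · ·
T2:
  2·area = 128  (B↔C swapped to make it positive)
  edge (16, 2)→(2, 18): d=(-14,16) right/bottom  bias=-1
  edge (2, 18)→(8, 2): d=(6,-16) top-left  bias=+0
  edge (8, 2)→(16, 2): d=(8,0) top-left  bias=+0
    (4,1)@(9, 3): e=[98,22,8] → █
    (5,1)@(11, 3): e=[66,54,8] → █
    (6,1)@(13, 3): e=[34,86,8] → █
    (7,1)@(15, 3): e=[2,118,8] → █
    (3,2)@(7, 5): e=[102,2,24] → █
    (7,2)@(15, 5): e=[-26,130,24] → ·
    (3,3)@(7, 7): e=[74,14,40] → █
    (6,3)@(13, 7): e=[-22,110,40] → ·
    (3,4)@(7, 9): e=[46,26,56] → █
    (5,4)@(11, 9): e=[-18,90,56] → ·
    (2,5)@(5, 11): e=[50,6,72] → █
    (4,5)@(9, 11): e=[-14,70,72] → ·
  covered (16 px):
    · · · · · · · ·
    · · · · █ █ █ █
    · · · █ █ █ █ ·
    · · · █ █ █ · ·
    · · · █ █ · · ·
    · · █ █ · · · ·
    · · █ · · · · ·
    · · · · · · · ·
    · · · · · · · ·
T3:
  2·area = 136
  edge (4, 4)→(16, 0): d=(12,-4) top-left  bias=+0
  edge (16, 0)→(14, 12): d=(-2,12) right/bottom  bias=-1
  edge (14, 12)→(4, 4): d=(-10,-8) top-left  bias=+0
    (6,0)@(13, 1): e=[0,34,102] → █  [on edge]
    (7,0)@(15, 1): e=[8,10,118] → █
    (3,1)@(7, 3): e=[0,102,34] → █  [on edge]
    (4,1)@(9, 3): e=[8,78,50] → █
    (5,1)@(11, 3): e=[16,54,66] → █
    (0,2)@(1, 5): e=[0,170,-34] → ·  [on edge]
    (3,2)@(7, 5): e=[24,98,14] → █
    (3,3)@(7, 7): e=[48,94,-6] → ·
    (4,3)@(9, 7): e=[56,70,10] → █
    (7,3)@(15, 7): e=[80,-2,58] → ·
    (4,4)@(9, 9): e=[80,66,-10] → ·
    (5,4)@(11, 9): e=[88,42,6] → █
  covered (18 px):
    · · · · · · █ █
    · · · █ █ █ █ █
    · · · █ █ █ █ █
    · · · · █ █ █ ·
    · · · · · █ █ ·
    · · · · · · █ ·
    · · · · · · · ·
    · · · · · · · ·
    · · · · · · · ·
T4:
  2·area = 73  (B↔C swapped to make it positive)
  edge (16, 0)→(11, 6): d=(-5,6) right/bottom  bias=-1
  edge (11, 6)→(3, 1): d=(-8,-5) top-left  bias=+0
  edge (3, 1)→(16, 0): d=(13,-1) top-left  bias=+0
    (1,0)@(3, 1): e=[73,0,0] → █  [on edge]
    (2,0)@(5, 1): e=[61,10,2] → █
    (3,0)@(7, 1): e=[49,20,4] → █
    (4,0)@(9, 1): e=[37,30,6] → █
    (5,0)@(11, 1): e=[25,40,8] → █
    (6,0)@(13, 1): e=[13,50,10] → █
    (7,0)@(15, 1): e=[1,60,12] → █
    (1,1)@(3, 3): e=[63,-16,26] → ·
    (2,1)@(5, 3): e=[51,-6,28] → ·
    (3,1)@(7, 3): e=[39,4,30] → █
    (7,1)@(15, 3): e=[-9,44,38] → ·
    (3,2)@(7, 5): e=[29,-12,56] → ·
  covered (12 px):
    · █ █ █ █ █ █ █
    · · · █ █ █ █ ·
    · · · · · █ · ·
    · · · · · · · ·
    · · · · · · · ·
    · · · · · · · ·
    · · · · · · · ·
    · · · · · · · ·
    · · · · · · · ·

Final: [50,46,40]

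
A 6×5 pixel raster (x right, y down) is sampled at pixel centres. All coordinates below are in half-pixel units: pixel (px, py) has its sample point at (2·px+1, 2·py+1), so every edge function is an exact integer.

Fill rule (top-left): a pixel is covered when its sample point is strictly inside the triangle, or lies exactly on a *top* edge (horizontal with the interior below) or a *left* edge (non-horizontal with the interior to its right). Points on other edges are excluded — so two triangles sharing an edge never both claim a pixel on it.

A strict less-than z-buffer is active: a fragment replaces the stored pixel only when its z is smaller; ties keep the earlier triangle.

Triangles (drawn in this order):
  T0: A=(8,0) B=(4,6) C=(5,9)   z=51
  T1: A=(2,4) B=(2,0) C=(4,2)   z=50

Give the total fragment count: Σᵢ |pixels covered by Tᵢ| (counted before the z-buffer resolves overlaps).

T0:
  2·area = 18  (B↔C swapped to make it positive)
  edge (8, 0)→(5, 9): d=(-3,9) right/bottom  bias=-1
  edge (5, 9)→(4, 6): d=(-1,-3) top-left  bias=+0
  edge (4, 6)→(8, 0): d=(4,-6) top-left  bias=+0
    (1,1)@(3, 3): e=[36,0,-18] → ·  [on edge]
    (3,1)@(7, 3): e=[0,12,6] → ·  [on edge]
    (2,2)@(5, 5): e=[12,4,2] → #
    (3,2)@(7, 5): e=[-6,10,14] → ·
    (2,3)@(5, 7): e=[6,2,10] → #
    (3,3)@(7, 7): e=[-12,8,22] → ·
    (2,4)@(5, 9): e=[0,0,18] → ·  [on edge]
  covered (2 px):
    · · · · · ·
    · · · · · ·
    · · # · · ·
    · · # · · ·
    · · · · · ·
T1:
  2·area = 8
  edge (2, 4)→(2, 0): d=(0,-4) top-left  bias=+0
  edge (2, 0)→(4, 2): d=(2,2) right/bottom  bias=-1
  edge (4, 2)→(2, 4): d=(-2,2) right/bottom  bias=-1
    (1,0)@(3, 1): e=[4,0,4] → ·  [on edge]
    (2,0)@(5, 1): e=[12,-4,0] → ·  [on edge]
    (1,1)@(3, 3): e=[4,4,0] → ·  [on edge]
    (2,1)@(5, 3): e=[12,0,-4] → ·  [on edge]
    (0,2)@(1, 5): e=[-4,12,0] → ·  [on edge]
    (3,2)@(7, 5): e=[20,0,-12] → ·  [on edge]
    (4,3)@(9, 7): e=[28,0,-20] → ·  [on edge]
    (5,4)@(11, 9): e=[36,0,-28] → ·  [on edge]
  covered (0 px):
    · · · · · ·
    · · · · · ·
    · · · · · ·
    · · · · · ·
    · · · · · ·

Result: 2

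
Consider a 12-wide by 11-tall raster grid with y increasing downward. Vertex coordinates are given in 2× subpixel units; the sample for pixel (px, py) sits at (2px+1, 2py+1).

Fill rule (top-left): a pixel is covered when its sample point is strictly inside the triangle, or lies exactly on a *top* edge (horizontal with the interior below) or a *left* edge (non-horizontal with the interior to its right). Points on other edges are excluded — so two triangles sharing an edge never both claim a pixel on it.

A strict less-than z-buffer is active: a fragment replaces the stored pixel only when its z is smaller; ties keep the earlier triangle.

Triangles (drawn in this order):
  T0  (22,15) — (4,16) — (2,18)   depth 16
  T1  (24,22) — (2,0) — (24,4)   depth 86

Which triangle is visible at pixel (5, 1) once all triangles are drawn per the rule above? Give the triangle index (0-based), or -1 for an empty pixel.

T0:
  2·area = 34  (B↔C swapped to make it positive)
  edge (22, 15)→(2, 18): d=(-20,3) right/bottom  bias=-1
  edge (2, 18)→(4, 16): d=(2,-2) top-left  bias=+0
  edge (4, 16)→(22, 15): d=(18,-1) top-left  bias=+0
    (9,0)@(19, 1): e=[289,0,-255] → ·  [on edge]
    (8,1)@(17, 3): e=[255,0,-221] → ·  [on edge]
    (7,2)@(15, 5): e=[221,0,-187] → ·  [on edge]
    (6,3)@(13, 7): e=[187,0,-153] → ·  [on edge]
    (5,4)@(11, 9): e=[153,0,-119] → ·  [on edge]
    (4,5)@(9, 11): e=[119,0,-85] → ·  [on edge]
    (3,6)@(7, 13): e=[85,0,-51] → ·  [on edge]
    (2,7)@(5, 15): e=[51,0,-17] → ·  [on edge]
    (1,8)@(3, 17): e=[17,0,17] → #  [on edge]
    (2,8)@(5, 17): e=[11,4,19] → #
    (3,8)@(7, 17): e=[5,8,21] → #
    (4,8)@(9, 17): e=[-1,12,23] → ·
    (0,9)@(1, 19): e=[-17,0,51] → ·  [on edge]
  covered (3 px):
    · · · · · · · · · · · ·
    · · · · · · · · · · · ·
    · · · · · · · · · · · ·
    · · · · · · · · · · · ·
    · · · · · · · · · · · ·
    · · · · · · · · · · · ·
    · · · · · · · · · · · ·
    · · · · · · · · · · · ·
    · # # # · · · · · · · ·
    · · · · · · · · · · · ·
    · · · · · · · · · · · ·
T1:
  2·area = 396
  edge (24, 22)→(2, 0): d=(-22,-22) top-left  bias=+0
  edge (2, 0)→(24, 4): d=(22,4) right/bottom  bias=-1
  edge (24, 4)→(24, 22): d=(0,18) right/bottom  bias=-1
    (1,0)@(3, 1): e=[0,18,378] → #  [on edge]
    (2,0)@(5, 1): e=[44,10,342] → #
    (3,0)@(7, 1): e=[88,2,306] → #
    (4,0)@(9, 1): e=[132,-6,270] → ·
    (1,1)@(3, 3): e=[-44,62,378] → ·
    (2,1)@(5, 3): e=[0,54,342] → #  [on edge]
    (4,1)@(9, 3): e=[88,38,270] → #
    (5,1)@(11, 3): e=[132,30,234] → #
    (6,1)@(13, 3): e=[176,22,198] → #
    (7,1)@(15, 3): e=[220,14,162] → #
    (8,1)@(17, 3): e=[264,6,126] → #
    (9,1)@(19, 3): e=[308,-2,90] → ·
    (3,2)@(7, 5): e=[0,90,306] → #  [on edge]
    (4,3)@(9, 7): e=[0,126,270] → #  [on edge]
    (5,4)@(11, 9): e=[0,162,234] → #  [on edge]
    (6,5)@(13, 11): e=[0,198,198] → #  [on edge]
    (7,6)@(15, 13): e=[0,234,162] → #  [on edge]
    (8,7)@(17, 15): e=[0,270,126] → #  [on edge]
    (9,8)@(19, 17): e=[0,306,90] → #  [on edge]
    (10,9)@(21, 19): e=[0,342,54] → #  [on edge]
    (11,10)@(23, 21): e=[0,378,18] → #  [on edge]
  covered (55 px):
    · # # # · · · · · · · ·
    · · # # # # # # # · · ·
    · · · # # # # # # # # #
    · · · · # # # # # # # #
    · · · · · # # # # # # #
    · · · · · · # # # # # #
    · · · · · · · # # # # #
    · · · · · · · · # # # #
    · · · · · · · · · # # #
    · · · · · · · · · · # #
    · · · · · · · · · · · #

Z-buffer (winner per pixel, '.' = empty):
  . 1 1 1 . . . . . . . .
  . . 1 1 1 1 1 1 1 . . .
  . . . 1 1 1 1 1 1 1 1 1
  . . . . 1 1 1 1 1 1 1 1
  . . . . . 1 1 1 1 1 1 1
  . . . . . . 1 1 1 1 1 1
  . . . . . . . 1 1 1 1 1
  . . . . . . . . 1 1 1 1
  . 0 0 0 . . . . . 1 1 1
  . . . . . . . . . . 1 1
  . . . . . . . . . . . 1

Result: 1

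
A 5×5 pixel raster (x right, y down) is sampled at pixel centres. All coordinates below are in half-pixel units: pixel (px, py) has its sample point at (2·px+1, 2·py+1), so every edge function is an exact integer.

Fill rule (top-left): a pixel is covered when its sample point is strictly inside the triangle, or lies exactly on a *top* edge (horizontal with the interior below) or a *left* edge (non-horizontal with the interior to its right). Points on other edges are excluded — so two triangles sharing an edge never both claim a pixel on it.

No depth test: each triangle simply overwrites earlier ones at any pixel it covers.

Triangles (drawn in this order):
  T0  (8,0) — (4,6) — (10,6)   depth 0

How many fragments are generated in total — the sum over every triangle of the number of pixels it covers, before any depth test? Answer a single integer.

T0:
  2·area = 36  (B↔C swapped to make it positive)
  edge (8, 0)→(10, 6): d=(2,6) right/bottom  bias=-1
  edge (10, 6)→(4, 6): d=(-6,0) right/bottom  bias=-1
  edge (4, 6)→(8, 0): d=(4,-6) top-left  bias=+0
    (3,1)@(7, 3): e=[12,18,6] → X
    (4,1)@(9, 3): e=[0,18,18] → .  [on edge]
    (2,2)@(5, 5): e=[28,6,2] → X
    (4,2)@(9, 5): e=[4,6,26] → X
    (2,3)@(5, 7): e=[32,-6,10] → .
    (3,3)@(7, 7): e=[20,-6,22] → .
    (4,3)@(9, 7): e=[8,-6,34] → .
  covered (4 px):
    . . . . .
    . . . X .
    . . X X X
    . . . . .
    . . . . .

Final: 4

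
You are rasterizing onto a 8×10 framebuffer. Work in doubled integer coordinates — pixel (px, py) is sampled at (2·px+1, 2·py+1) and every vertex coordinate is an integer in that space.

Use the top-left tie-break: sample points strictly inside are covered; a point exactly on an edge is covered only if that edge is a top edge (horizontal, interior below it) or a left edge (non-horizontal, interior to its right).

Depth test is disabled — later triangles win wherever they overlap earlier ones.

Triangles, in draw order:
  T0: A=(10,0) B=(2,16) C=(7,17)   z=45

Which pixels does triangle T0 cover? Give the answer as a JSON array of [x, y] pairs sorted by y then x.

T0:
  2·area = 88  (B↔C swapped to make it positive)
  edge (10, 0)→(7, 17): d=(-3,17) right/bottom  bias=-1
  edge (7, 17)→(2, 16): d=(-5,-1) top-left  bias=+0
  edge (2, 16)→(10, 0): d=(8,-16) top-left  bias=+0
    (4,1)@(9, 3): e=[8,72,8] → █
    (5,1)@(11, 3): e=[-26,74,40] → ·
    (4,2)@(9, 5): e=[2,62,24] → █
    (5,2)@(11, 5): e=[-32,64,56] → ·
    (3,3)@(7, 7): e=[30,50,8] → █
    (4,3)@(9, 7): e=[-4,52,40] → ·
    (3,4)@(7, 9): e=[24,40,24] → █
    (4,4)@(9, 9): e=[-10,42,56] → ·
    (2,5)@(5, 11): e=[52,28,8] → █
    (4,5)@(9, 11): e=[-16,32,72] → ·
    (2,6)@(5, 13): e=[46,18,24] → █
    (4,6)@(9, 13): e=[-22,22,88] → ·
    (3,8)@(7, 17): e=[0,0,88] → ·  [on edge]
  covered (11 px):
    · · · · · · · ·
    · · · · █ · · ·
    · · · · █ · · ·
    · · · █ · · · ·
    · · · █ · · · ·
    · · █ █ · · · ·
    · · █ █ · · · ·
    · █ █ █ · · · ·
    · · · · · · · ·
    · · · · · · · ·

Answer: [[4,1],[4,2],[3,3],[3,4],[2,5],[3,5],[2,6],[3,6],[1,7],[2,7],[3,7]]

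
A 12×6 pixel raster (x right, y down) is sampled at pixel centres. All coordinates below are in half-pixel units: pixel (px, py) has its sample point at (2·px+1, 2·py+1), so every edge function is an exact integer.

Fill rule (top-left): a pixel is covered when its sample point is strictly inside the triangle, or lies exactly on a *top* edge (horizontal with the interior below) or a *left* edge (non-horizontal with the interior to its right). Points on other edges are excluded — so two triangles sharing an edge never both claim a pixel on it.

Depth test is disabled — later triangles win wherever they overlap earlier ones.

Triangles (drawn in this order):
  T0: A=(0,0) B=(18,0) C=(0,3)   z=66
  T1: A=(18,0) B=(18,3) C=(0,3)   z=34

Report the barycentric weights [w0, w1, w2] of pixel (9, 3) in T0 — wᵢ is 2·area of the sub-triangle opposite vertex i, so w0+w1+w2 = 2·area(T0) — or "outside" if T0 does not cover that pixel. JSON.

T0:
  2·area = 54
  edge (0, 0)→(18, 0): d=(18,0) top-left  bias=+0
  edge (18, 0)→(0, 3): d=(-18,3) right/bottom  bias=-1
  edge (0, 3)→(0, 0): d=(0,-3) top-left  bias=+0
    (0,0)@(1, 1): e=[18,33,3] → █
    (1,0)@(3, 1): e=[18,27,9] → █
    (2,0)@(5, 1): e=[18,21,15] → █
    (3,0)@(7, 1): e=[18,15,21] → █
    (4,0)@(9, 1): e=[18,9,27] → █
    (5,0)@(11, 1): e=[18,3,33] → █
    (6,0)@(13, 1): e=[18,-3,39] → ·
    (0,1)@(1, 3): e=[54,-3,3] → ·
    (1,1)@(3, 3): e=[54,-9,9] → ·
    (2,1)@(5, 3): e=[54,-15,15] → ·
    (3,1)@(7, 3): e=[54,-21,21] → ·
    (4,1)@(9, 3): e=[54,-27,27] → ·
  covered (6 px):
    █ █ █ █ █ █ · · · · · ·
    · · · · · · · · · · · ·
    · · · · · · · · · · · ·
    · · · · · · · · · · · ·
    · · · · · · · · · · · ·
    · · · · · · · · · · · ·
T1:
  2·area = 54
  edge (18, 0)→(18, 3): d=(0,3) right/bottom  bias=-1
  edge (18, 3)→(0, 3): d=(-18,0) right/bottom  bias=-1
  edge (0, 3)→(18, 0): d=(18,-3) top-left  bias=+0
    (6,0)@(13, 1): e=[15,36,3] → █
    (7,0)@(15, 1): e=[9,36,9] → █
    (8,0)@(17, 1): e=[3,36,15] → █
    (9,0)@(19, 1): e=[-3,36,21] → ·
    (0,1)@(1, 3): e=[51,0,3] → ·  [on edge]
    (1,1)@(3, 3): e=[45,0,9] → ·  [on edge]
    (2,1)@(5, 3): e=[39,0,15] → ·  [on edge]
    (3,1)@(7, 3): e=[33,0,21] → ·  [on edge]
    (4,1)@(9, 3): e=[27,0,27] → ·  [on edge]
    (5,1)@(11, 3): e=[21,0,33] → ·  [on edge]
    (6,1)@(13, 3): e=[15,0,39] → ·  [on edge]
    (7,1)@(15, 3): e=[9,0,45] → ·  [on edge]
    (8,1)@(17, 3): e=[3,0,51] → ·  [on edge]
    (9,1)@(19, 3): e=[-3,0,57] → ·  [on edge]
    (10,1)@(21, 3): e=[-9,0,63] → ·  [on edge]
    (11,1)@(23, 3): e=[-15,0,69] → ·  [on edge]
  covered (3 px):
    · · · · · · █ █ █ · · ·
    · · · · · · · · · · · ·
    · · · · · · · · · · · ·
    · · · · · · · · · · · ·
    · · · · · · · · · · · ·
    · · · · · · · · · · · ·

Final: "outside"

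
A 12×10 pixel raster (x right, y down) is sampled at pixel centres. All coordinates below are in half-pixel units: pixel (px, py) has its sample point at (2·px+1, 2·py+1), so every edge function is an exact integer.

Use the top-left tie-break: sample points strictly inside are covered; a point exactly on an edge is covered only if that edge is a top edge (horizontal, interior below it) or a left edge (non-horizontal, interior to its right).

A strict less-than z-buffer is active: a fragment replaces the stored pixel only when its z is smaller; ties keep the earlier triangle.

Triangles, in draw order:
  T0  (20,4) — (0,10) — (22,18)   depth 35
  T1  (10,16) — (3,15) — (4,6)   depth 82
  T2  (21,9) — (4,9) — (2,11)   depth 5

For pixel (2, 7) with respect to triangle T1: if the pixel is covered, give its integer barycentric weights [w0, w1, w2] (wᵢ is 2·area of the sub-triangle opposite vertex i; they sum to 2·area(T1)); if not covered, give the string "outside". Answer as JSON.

T0:
  2·area = 292  (B↔C swapped to make it positive)
  edge (20, 4)→(22, 18): d=(2,14) right/bottom  bias=-1
  edge (22, 18)→(0, 10): d=(-22,-8) top-left  bias=+0
  edge (0, 10)→(20, 4): d=(20,-6) top-left  bias=+0
    (8,2)@(17, 5): e=[44,246,2] → #
    (9,2)@(19, 5): e=[16,262,14] → #
    (10,2)@(21, 5): e=[-12,278,26] → ·
    (5,3)@(11, 7): e=[132,154,6] → #
    (6,3)@(13, 7): e=[104,170,18] → #
    (7,3)@(15, 7): e=[76,186,30] → #
    (10,3)@(21, 7): e=[-8,234,66] → ·
    (2,4)@(5, 9): e=[220,62,10] → #
    (3,4)@(7, 9): e=[192,78,22] → #
    (4,4)@(9, 9): e=[164,94,34] → #
    (10,4)@(21, 9): e=[-4,190,106] → ·
    (1,5)@(3, 11): e=[252,2,38] → #
    (10,5)@(21, 11): e=[0,146,146] → ·  [on edge]
  covered (36 px):
    · · · · · · · · · · · ·
    · · · · · · · · · · · ·
    · · · · · · · · # # · ·
    · · · · · # # # # # · ·
    · · # # # # # # # # · ·
    · # # # # # # # # # · ·
    · · · · # # # # # # # ·
    · · · · · · · # # # # ·
    · · · · · · · · · · # ·
    · · · · · · · · · · · ·
T1:
  2·area = 64
  edge (10, 16)→(3, 15): d=(-7,-1) top-left  bias=+0
  edge (3, 15)→(4, 6): d=(1,-9) top-left  bias=+0
  edge (4, 6)→(10, 16): d=(6,10) right/bottom  bias=-1
    (0,0)@(1, 1): e=[96,-32,0] → ·  [on edge]
    (2,4)@(5, 9): e=[44,12,8] → #
    (3,4)@(7, 9): e=[46,30,-12] → ·
    (2,5)@(5, 11): e=[30,14,20] → #
    (3,5)@(7, 11): e=[32,32,0] → ·  [on edge]
    (2,6)@(5, 13): e=[16,16,32] → #
    (3,6)@(7, 13): e=[18,34,12] → #
    (4,6)@(9, 13): e=[20,52,-8] → ·
    (1,7)@(3, 15): e=[0,0,64] → #  [on edge]
    (4,7)@(9, 15): e=[6,54,4] → #
    (5,7)@(11, 15): e=[8,72,-16] → ·
    (1,8)@(3, 17): e=[-14,2,76] → ·
    (8,8)@(17, 17): e=[0,128,-64] → ·  [on edge]
  covered (8 px):
    · · · · · · · · · · · ·
    · · · · · · · · · · · ·
    · · · · · · · · · · · ·
    · · · · · · · · · · · ·
    · · # · · · · · · · · ·
    · · # · · · · · · · · ·
    · · # # · · · · · · · ·
    · # # # # · · · · · · ·
    · · · · · · · · · · · ·
    · · · · · · · · · · · ·
T2:
  2·area = 34  (B↔C swapped to make it positive)
  edge (21, 9)→(2, 11): d=(-19,2) right/bottom  bias=-1
  edge (2, 11)→(4, 9): d=(2,-2) top-left  bias=+0
  edge (4, 9)→(21, 9): d=(17,0) top-left  bias=+0
    (0,4)@(1, 9): e=[40,-6,0] → ·  [on edge]
    (1,4)@(3, 9): e=[36,-2,0] → ·  [on edge]
    (2,4)@(5, 9): e=[32,2,0] → #  [on edge]
    (3,4)@(7, 9): e=[28,6,0] → #  [on edge]
    (4,4)@(9, 9): e=[24,10,0] → #  [on edge]
    (5,4)@(11, 9): e=[20,14,0] → #  [on edge]
    (6,4)@(13, 9): e=[16,18,0] → #  [on edge]
    (7,4)@(15, 9): e=[12,22,0] → #  [on edge]
    (8,4)@(17, 9): e=[8,26,0] → #  [on edge]
    (9,4)@(19, 9): e=[4,30,0] → #  [on edge]
    (10,4)@(21, 9): e=[0,34,0] → ·  [on edge]
    (11,4)@(23, 9): e=[-4,38,0] → ·  [on edge]
  covered (8 px):
    · · · · · · · · · · · ·
    · · · · · · · · · · · ·
    · · · · · · · · · · · ·
    · · · · · · · · · · · ·
    · · # # # # # # # # · ·
    · · · · · · · · · · · ·
    · · · · · · · · · · · ·
    · · · · · · · · · · · ·
    · · · · · · · · · · · ·
    · · · · · · · · · · · ·

Answer: [18,44,2]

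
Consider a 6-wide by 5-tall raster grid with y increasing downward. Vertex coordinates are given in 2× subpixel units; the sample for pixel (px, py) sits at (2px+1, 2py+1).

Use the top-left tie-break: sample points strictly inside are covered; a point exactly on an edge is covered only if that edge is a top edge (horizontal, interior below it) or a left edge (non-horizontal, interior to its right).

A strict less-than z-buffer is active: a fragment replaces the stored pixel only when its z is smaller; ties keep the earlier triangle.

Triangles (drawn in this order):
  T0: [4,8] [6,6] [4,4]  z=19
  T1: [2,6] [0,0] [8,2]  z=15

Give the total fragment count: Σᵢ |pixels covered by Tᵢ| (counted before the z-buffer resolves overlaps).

T0:
  2·area = 8  (B↔C swapped to make it positive)
  edge (4, 8)→(4, 4): d=(0,-4) top-left  bias=+0
  edge (4, 4)→(6, 6): d=(2,2) right/bottom  bias=-1
  edge (6, 6)→(4, 8): d=(-2,2) right/bottom  bias=-1
    (0,0)@(1, 1): e=[-12,0,20] → ·  [on edge]
    (5,0)@(11, 1): e=[28,-20,0] → ·  [on edge]
    (1,1)@(3, 3): e=[-4,0,12] → ·  [on edge]
    (4,1)@(9, 3): e=[20,-12,0] → ·  [on edge]
    (2,2)@(5, 5): e=[4,0,4] → ·  [on edge]
    (3,2)@(7, 5): e=[12,-4,0] → ·  [on edge]
    (2,3)@(5, 7): e=[4,4,0] → ·  [on edge]
    (3,3)@(7, 7): e=[12,0,-4] → ·  [on edge]
    (1,4)@(3, 9): e=[-4,12,0] → ·  [on edge]
    (4,4)@(9, 9): e=[20,0,-12] → ·  [on edge]
  covered (0 px):
    · · · · · ·
    · · · · · ·
    · · · · · ·
    · · · · · ·
    · · · · · ·
T1:
  2·area = 44
  edge (2, 6)→(0, 0): d=(-2,-6) top-left  bias=+0
  edge (0, 0)→(8, 2): d=(8,2) right/bottom  bias=-1
  edge (8, 2)→(2, 6): d=(-6,4) right/bottom  bias=-1
    (0,0)@(1, 1): e=[4,6,34] → #
    (1,0)@(3, 1): e=[16,2,26] → #
    (2,0)@(5, 1): e=[28,-2,18] → ·
    (0,1)@(1, 3): e=[0,22,22] → #  [on edge]
    (2,1)@(5, 3): e=[24,14,6] → #
    (3,1)@(7, 3): e=[36,10,-2] → ·
    (0,2)@(1, 5): e=[-4,38,10] → ·
    (1,2)@(3, 5): e=[8,34,2] → #
    (2,2)@(5, 5): e=[20,30,-6] → ·
    (1,3)@(3, 7): e=[4,50,-10] → ·
    (1,4)@(3, 9): e=[0,66,-22] → ·  [on edge]
  covered (6 px):
    # # · · · ·
    # # # · · ·
    · # · · · ·
    · · · · · ·
    · · · · · ·

Result: 6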